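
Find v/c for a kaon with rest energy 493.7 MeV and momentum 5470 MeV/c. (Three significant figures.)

βγ = pc/(mc²) = 5470/493.7 = 11.08.
Since γ² = 1 + (βγ)² = 123.766, γ = √123.766 = 11.125, and β = (βγ)/γ = 11.08/11.125 = 0.996.

0.996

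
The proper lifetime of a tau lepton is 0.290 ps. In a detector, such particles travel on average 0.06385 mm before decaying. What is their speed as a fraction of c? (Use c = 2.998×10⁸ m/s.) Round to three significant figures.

Let x = d/(cτ) = 6.385×10^-5 m / (2.998×10⁸ m/s × 2.900×10^-13 s) = 0.7344. Since d = βγcτ, x = βγ = β/√(1−β²).
Solving: β² = x²/(1+x²) = 0.539343/1.539343 = 0.350372, so β = 0.592.

0.592c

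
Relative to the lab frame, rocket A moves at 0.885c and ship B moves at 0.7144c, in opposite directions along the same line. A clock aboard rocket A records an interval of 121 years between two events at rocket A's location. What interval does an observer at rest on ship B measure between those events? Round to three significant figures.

Transform rocket A's velocity into ship B's frame: (0.885 + 0.7144)/(1 + 0.885·0.7144) = 1.5994/1.632244, so the relative speed is 0.97988c.
At |u| = 0.97988c, γ = (1 − 0.960165)^(−1/2) = 5.0103.
The clock on rocket A records proper time, so ship B measures Δt = γΔτ = 5.0103 × 121 = 606 years.

606 years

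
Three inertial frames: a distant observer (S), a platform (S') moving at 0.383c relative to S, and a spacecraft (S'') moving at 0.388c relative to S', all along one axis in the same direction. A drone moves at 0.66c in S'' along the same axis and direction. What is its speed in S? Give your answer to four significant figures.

0.9225c

First combine the drone and spacecraft (S''→S'): u₁ = (0.66 + 0.388)/(1 + 0.66×0.388) = 1.048/1.25608 = 0.83434.
Then combine with the platform (S'→S): u = (0.83434 + 0.383)/(1 + 0.83434×0.383) = 1.21734/1.31955222 = 0.92254.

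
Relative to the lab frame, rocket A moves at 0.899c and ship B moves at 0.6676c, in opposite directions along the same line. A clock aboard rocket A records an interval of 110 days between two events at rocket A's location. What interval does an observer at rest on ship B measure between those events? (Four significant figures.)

539.8 days

Transform rocket A's velocity into ship B's frame: (0.899 + 0.6676)/(1 + 0.899·0.6676) = 1.5666/1.6001724, so the relative speed is 0.97902c.
γ for this relative speed: γ = 1/√(1 − 0.95848) = 4.9076.
Rocket A's interval is proper; time dilation gives Δt_B = γΔτ = 4.9076 × 110 days = 539.8 days.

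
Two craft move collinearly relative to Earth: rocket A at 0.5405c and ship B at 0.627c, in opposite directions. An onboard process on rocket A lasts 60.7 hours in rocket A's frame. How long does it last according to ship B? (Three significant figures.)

124 hours

Speed of rocket A in ship B's frame: u = (v_A + v_B)/(1 + v_A v_B/c²) = (0.5405 + 0.627)/(1 + 0.5405×0.627) = 1.1675/1.3388935 = 0.87199; |u| = 0.87199c.
γ for this relative speed: γ = 1/√(1 − 0.760367) = 2.0428.
Rocket A's interval is proper; time dilation gives Δt_B = γΔτ = 2.0428 × 60.7 hours = 124 hours.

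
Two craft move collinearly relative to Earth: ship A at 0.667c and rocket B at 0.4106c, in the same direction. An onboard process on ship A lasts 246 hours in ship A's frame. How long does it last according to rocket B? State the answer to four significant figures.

Transform ship A's velocity into rocket B's frame: (0.667 − 0.4106)/(1 − 0.667·0.4106) = 0.2564/0.7261298, so the relative speed is 0.3531c.
At |u| = 0.3531c, γ = (1 − 0.12468)^(−1/2) = 1.0688.
Ship A's interval is proper; time dilation gives Δt_B = γΔτ = 1.0688 × 246 hours = 262.9 hours.

262.9 hours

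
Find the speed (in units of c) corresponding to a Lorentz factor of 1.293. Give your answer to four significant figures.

0.6339c

β = √(1 − 1/γ²) = √(1 − 1/1.671849) = √0.40186 = 0.6339.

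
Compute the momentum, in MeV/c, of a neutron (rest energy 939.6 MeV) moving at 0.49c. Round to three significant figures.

β² = 0.2401, so γ = 1/√0.7599 = 1.1472.
Momentum: p = γβ·mc = 1.1472 × 0.49 × 939.6 MeV/c = 528 MeV/c.

528 MeV/c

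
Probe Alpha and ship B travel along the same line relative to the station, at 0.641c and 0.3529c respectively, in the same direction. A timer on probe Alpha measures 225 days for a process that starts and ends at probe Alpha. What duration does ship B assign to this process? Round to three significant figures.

The velocity of probe Alpha relative to ship B is (0.641 − 0.3529)c / (1 − 0.641×0.3529) = 0.37232c; relative speed 0.37232c.
At |u| = 0.37232c, γ = (1 − 0.138622)^(−1/2) = 1.0775.
Probe Alpha's interval is proper; time dilation gives Δt_B = γΔτ = 1.0775 × 225 days = 242 days.

242 days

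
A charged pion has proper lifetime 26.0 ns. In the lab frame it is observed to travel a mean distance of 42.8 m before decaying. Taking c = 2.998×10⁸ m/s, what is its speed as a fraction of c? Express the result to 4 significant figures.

0.9838c

Lab distance = (lab lifetime)·v = γτ·βc, so βγ = d/(cτ) = 42.80/(2.998×10⁸ × 2.600×10^-8) = 5.4908.
With βγ = 5.4908: γ² = 1 + (βγ)² = 31.1489, and β = (βγ)/γ = 5.4908/5.58112 = 0.9838.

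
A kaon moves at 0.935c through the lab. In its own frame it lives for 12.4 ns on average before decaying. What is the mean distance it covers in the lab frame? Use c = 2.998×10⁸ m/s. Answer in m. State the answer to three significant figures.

9.80 m

With β = 0.935, γ = 1/√(1 − 0.935²) = 1/√0.125775 = 2.8197.
Lab-frame lifetime: Δt = γτ = 2.8197 × 12.4 ns = 34.964 ns.
Distance: d = vΔt = 0.935 × 2.998×10⁸ m/s × 3.4964×10^-8 s = 9.80 m.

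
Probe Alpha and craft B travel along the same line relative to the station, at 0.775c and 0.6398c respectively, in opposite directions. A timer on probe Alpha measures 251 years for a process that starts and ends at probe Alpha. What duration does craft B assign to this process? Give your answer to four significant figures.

Transform probe Alpha's velocity into craft B's frame: (0.775 + 0.6398)/(1 + 0.775·0.6398) = 1.4148/1.495845, so the relative speed is 0.94582c.
At |u| = 0.94582c, γ = (1 − 0.894575)^(−1/2) = 3.0798.
Probe Alpha's interval is proper; time dilation gives Δt_B = γΔτ = 3.0798 × 251 years = 773.0 years.

773.0 years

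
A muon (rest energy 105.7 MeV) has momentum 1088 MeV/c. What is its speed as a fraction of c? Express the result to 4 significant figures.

βγ = pc/(mc²) = 1088/105.7 = 10.293.
Since γ² = 1 + (βγ)² = 106.946, γ = √106.946 = 10.3415, and β = (βγ)/γ = 10.293/10.3415 = 0.9953.

0.9953c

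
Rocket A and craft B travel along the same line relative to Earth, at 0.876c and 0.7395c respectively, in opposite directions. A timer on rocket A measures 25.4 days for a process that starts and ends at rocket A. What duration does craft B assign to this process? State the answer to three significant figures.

Speed of rocket A in craft B's frame: u = (v_A + v_B)/(1 + v_A v_B/c²) = (0.876 + 0.7395)/(1 + 0.876×0.7395) = 1.6155/1.647802 = 0.9804; |u| = 0.9804c.
At |u| = 0.9804c, γ = (1 − 0.961184)^(−1/2) = 5.0757.
Rocket A's interval is proper; time dilation gives Δt_B = γΔτ = 5.0757 × 25.4 days = 129 days.

129 days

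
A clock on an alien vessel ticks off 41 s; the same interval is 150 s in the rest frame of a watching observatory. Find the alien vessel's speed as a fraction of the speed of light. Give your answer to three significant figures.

0.962c

γ = Δt/Δτ = 150/41 = 3.6585.
β = √(1 − 1/γ²) = √(1 − 0.0747126) = √0.9252874 = 0.962.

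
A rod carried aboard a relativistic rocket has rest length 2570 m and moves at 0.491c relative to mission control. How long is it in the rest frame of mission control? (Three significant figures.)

2240 m

With β = 0.491, γ = 1/√(1 − 0.491²) = 1/√0.758919 = 1.1479.
Length contraction: L = L₀/γ = 2570/1.1479 = 2240 m.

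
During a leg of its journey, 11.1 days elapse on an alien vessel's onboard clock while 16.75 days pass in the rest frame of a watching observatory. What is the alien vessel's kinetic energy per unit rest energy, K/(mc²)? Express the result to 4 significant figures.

0.5090

γ = Δt/Δτ = 16.75/11.1 = 1.50901.
Since K = (γ−1)mc², K/(mc²) = 1.50901 − 1 = 0.5090.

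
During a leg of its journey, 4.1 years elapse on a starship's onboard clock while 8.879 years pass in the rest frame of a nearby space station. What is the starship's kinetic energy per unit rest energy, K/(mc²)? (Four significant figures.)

γ = Δt/Δτ = 8.879/4.1 = 2.16561.
K/(mc²) = γ − 1 = 2.16561 − 1 = 1.166.

1.166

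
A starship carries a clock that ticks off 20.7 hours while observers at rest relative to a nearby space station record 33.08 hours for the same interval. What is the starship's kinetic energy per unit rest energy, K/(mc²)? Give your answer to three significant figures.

0.598

γ = Δt/Δτ = 33.08/20.7 = 1.59807.
K/(mc²) = γ − 1 = 1.59807 − 1 = 0.598.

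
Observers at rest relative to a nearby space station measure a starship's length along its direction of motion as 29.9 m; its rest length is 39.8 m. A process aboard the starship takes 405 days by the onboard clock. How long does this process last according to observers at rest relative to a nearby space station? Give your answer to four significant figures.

Length contraction gives γ = L₀/L = 39.8/29.9 = 1.3311.
Δt = γΔτ = 1.3311 × 405 = 539.1 days.

539.1 days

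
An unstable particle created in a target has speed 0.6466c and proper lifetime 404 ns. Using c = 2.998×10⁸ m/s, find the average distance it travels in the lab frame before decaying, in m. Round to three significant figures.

103 m

With β = 0.6466, γ = 1/√(1 − 0.6466²) = 1/√0.58190844 = 1.3109.
Lab-frame lifetime: Δt = γτ = 1.3109 × 404 ns = 529.6 ns.
Distance: d = vΔt = 0.6466 × 2.998×10⁸ m/s × 5.2960×10^-7 s = 103 m.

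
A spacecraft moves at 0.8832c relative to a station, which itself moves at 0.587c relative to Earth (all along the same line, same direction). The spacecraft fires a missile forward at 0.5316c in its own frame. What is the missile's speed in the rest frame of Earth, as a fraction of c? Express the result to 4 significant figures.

0.9902c

Apply u = (u'+v)/(1+u'v) twice. Missile in the station frame: (0.5316+0.8832)/(1+0.5316·0.8832) = 1.4148/1.46950912 = 0.96277c.
That velocity, transformed to the rest frame of Earth: (0.96277+0.587)/(1+0.96277·0.587) = 1.54977/1.56514599 = 0.99018c.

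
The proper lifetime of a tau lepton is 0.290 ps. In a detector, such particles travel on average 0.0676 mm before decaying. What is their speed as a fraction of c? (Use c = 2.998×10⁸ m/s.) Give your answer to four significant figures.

0.6138c

Let x = d/(cτ) = 6.760×10^-5 m / (2.998×10⁸ m/s × 2.900×10^-13 s) = 0.77753. Since d = βγcτ, x = βγ = β/√(1−β²).
Solving: β² = x²/(1+x²) = 0.604553/1.604553 = 0.376773, so β = 0.6138.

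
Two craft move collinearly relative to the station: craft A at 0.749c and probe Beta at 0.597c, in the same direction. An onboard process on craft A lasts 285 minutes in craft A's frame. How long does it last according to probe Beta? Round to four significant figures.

296.4 minutes

The velocity of craft A relative to probe Beta is (0.749 − 0.597)c / (1 − 0.749×0.597) = 0.27494c; relative speed 0.27494c.
At |u| = 0.27494c, γ = (1 − 0.075592)^(−1/2) = 1.0401.
Craft A's interval is proper; time dilation gives Δt_B = γΔτ = 1.0401 × 285 minutes = 296.4 minutes.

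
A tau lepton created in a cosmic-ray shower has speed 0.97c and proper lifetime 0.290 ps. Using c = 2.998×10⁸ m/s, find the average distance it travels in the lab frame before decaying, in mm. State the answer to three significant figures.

With β = 0.97, γ = 1/√(1 − 0.97²) = 1/√0.0591 = 4.1135.
Lab-frame lifetime: Δt = γτ = 4.1135 × 0.290 ps = 1.1929 ps.
Distance: d = vΔt = 0.97 × 2.998×10⁸ m/s × 1.1929×10^-12 s = 3.47×10^-4 m = 0.347 mm.

0.347 mm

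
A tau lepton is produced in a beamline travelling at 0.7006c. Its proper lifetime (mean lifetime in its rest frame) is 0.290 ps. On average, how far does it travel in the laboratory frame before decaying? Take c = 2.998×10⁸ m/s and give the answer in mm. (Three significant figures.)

0.0854 mm

With β = 0.7006, γ = 1/√(1 − 0.7006²) = 1/√0.50915964 = 1.4014.
Lab-frame lifetime: Δt = γτ = 1.4014 × 0.290 ps = 0.40641 ps.
Distance: d = vΔt = 0.7006 × 2.998×10⁸ m/s × 4.0641×10^-13 s = 8.54×10^-5 m = 0.0854 mm.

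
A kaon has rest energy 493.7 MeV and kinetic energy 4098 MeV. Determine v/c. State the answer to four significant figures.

K = (γ−1)mc², so γ = 1 + 4098/493.7 = 9.3006.
Then v/c = √(1 − γ⁻²) = √(1 − 0.0115605) = √0.9884395 = 0.9942.

0.9942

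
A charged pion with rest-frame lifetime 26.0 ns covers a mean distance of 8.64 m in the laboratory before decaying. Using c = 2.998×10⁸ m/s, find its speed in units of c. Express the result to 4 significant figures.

Let x = d/(cτ) = 8.640 m / (2.998×10⁸ m/s × 2.600×10^-8 s) = 1.1084. Since d = βγcτ, x = βγ = β/√(1−β²).
Solving: β² = x²/(1+x²) = 1.22855/2.22855 = 0.551278, so β = 0.7425.

0.7425c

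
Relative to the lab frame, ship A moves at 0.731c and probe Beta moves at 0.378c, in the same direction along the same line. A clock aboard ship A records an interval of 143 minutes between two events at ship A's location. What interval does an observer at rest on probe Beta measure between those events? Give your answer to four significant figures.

163.8 minutes

The velocity of ship A relative to probe Beta is (0.731 − 0.378)c / (1 − 0.731×0.378) = 0.48778c; relative speed 0.48778c.
At |u| = 0.48778c, γ = (1 − 0.237929)^(−1/2) = 1.1455.
Ship A's interval is proper; time dilation gives Δt_B = γΔτ = 1.1455 × 143 minutes = 163.8 minutes.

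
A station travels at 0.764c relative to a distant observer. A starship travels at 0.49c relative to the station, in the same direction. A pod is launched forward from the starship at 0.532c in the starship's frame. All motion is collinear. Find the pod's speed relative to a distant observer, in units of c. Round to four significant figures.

0.9724c

Compose velocities in two stages. Stage 1 (into S'): u₁ = (0.532+0.49)/(1+0.532×0.49) = 0.81067.
Stage 2 (into S): u = (0.81067+0.764)/(1+0.81067×0.764) = 0.97241, so the speed is 0.9724c.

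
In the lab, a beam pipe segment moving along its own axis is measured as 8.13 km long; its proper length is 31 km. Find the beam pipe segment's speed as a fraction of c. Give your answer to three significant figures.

Length contraction gives γ = L₀/L = 31/8.13 = 3.813.
β = √(1 − 1/γ²) = √0.931219 = 0.965.

0.965c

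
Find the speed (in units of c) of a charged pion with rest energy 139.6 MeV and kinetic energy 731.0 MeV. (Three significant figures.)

K = (γ−1)mc², so γ = 1 + 731.0/139.6 = 6.2364.
Then v/c = √(1 − γ⁻²) = √(1 − 0.0257118) = √0.9742882 = 0.987.

0.987c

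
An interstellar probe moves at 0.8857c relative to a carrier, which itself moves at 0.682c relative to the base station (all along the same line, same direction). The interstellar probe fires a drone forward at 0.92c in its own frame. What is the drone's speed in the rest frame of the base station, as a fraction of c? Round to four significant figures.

First combine the drone and interstellar probe (S''→S'): u₁ = (0.92 + 0.8857)/(1 + 0.92×0.8857) = 1.8057/1.814844 = 0.99496.
Then combine with the carrier (S'→S): u = (0.99496 + 0.682)/(1 + 0.99496×0.682) = 1.67696/1.67856272 = 0.99905.

0.9990c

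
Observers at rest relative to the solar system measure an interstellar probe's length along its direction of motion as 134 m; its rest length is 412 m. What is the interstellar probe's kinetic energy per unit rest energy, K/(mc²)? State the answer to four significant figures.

Length contraction gives γ = L₀/L = 412/134 = 3.07463.
K/(mc²) = γ − 1 = 3.07463 − 1 = 2.075.

2.075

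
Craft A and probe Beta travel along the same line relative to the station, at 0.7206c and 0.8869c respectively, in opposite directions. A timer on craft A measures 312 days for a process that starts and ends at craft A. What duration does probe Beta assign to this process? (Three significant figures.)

Transform craft A's velocity into probe Beta's frame: (0.7206 + 0.8869)/(1 + 0.7206·0.8869) = 1.6075/1.63910014, so the relative speed is 0.98072c.
At |u| = 0.98072c, γ = (1 − 0.961812)^(−1/2) = 5.1172.
Craft A's interval is proper; time dilation gives Δt_B = γΔτ = 5.1172 × 312 days = 1600 days.

1600 days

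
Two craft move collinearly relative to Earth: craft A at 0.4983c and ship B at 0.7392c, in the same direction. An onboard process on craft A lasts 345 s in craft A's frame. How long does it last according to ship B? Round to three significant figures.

373 s

The velocity of craft A relative to ship B is (0.4983 − 0.7392)c / (1 − 0.4983×0.7392) = −0.38138c; relative speed 0.38138c.
γ for this relative speed: γ = 1/√(1 − 0.145451) = 1.0818.
The clock on craft A records proper time, so ship B measures Δt = γΔτ = 1.0818 × 345 = 373 s.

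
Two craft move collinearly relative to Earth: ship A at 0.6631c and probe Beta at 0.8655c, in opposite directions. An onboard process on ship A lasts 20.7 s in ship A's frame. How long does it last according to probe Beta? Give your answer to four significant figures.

Transform ship A's velocity into probe Beta's frame: (0.6631 + 0.8655)/(1 + 0.6631·0.8655) = 1.5286/1.57391305, so the relative speed is 0.97121c.
At |u| = 0.97121c, γ = (1 − 0.943249)^(−1/2) = 4.1977.
The clock on ship A records proper time, so probe Beta measures Δt = γΔτ = 4.1977 × 20.7 = 86.89 s.

86.89 s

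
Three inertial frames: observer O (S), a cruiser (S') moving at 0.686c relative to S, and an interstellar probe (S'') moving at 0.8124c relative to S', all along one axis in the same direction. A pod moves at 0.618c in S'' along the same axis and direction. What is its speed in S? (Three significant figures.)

First combine the pod and interstellar probe (S''→S'): u₁ = (0.618 + 0.8124)/(1 + 0.618×0.8124) = 1.4304/1.5020632 = 0.95229.
Then combine with the cruiser (S'→S): u = (0.95229 + 0.686)/(1 + 0.95229×0.686) = 1.63829/1.65327094 = 0.99094.

0.991c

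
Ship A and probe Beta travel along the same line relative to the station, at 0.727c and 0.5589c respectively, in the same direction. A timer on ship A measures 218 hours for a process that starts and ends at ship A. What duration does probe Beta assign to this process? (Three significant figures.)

Transform ship A's velocity into probe Beta's frame: (0.727 − 0.5589)/(1 − 0.727·0.5589) = 0.1681/0.5936797, so the relative speed is 0.28315c.
At |u| = 0.28315c, γ = (1 − 0.0801739)^(−1/2) = 1.0427.
Ship A's interval is proper; time dilation gives Δt_B = γΔτ = 1.0427 × 218 hours = 227 hours.

227 hours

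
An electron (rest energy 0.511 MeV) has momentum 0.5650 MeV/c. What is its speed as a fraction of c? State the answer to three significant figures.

0.742c

pc/(mc²) = 0.5650/0.511 = 1.1057 = βγ = β/√(1−β²).
So β² = x²/(1 + x²) with x = 1.1057: x² = 1.22257, β² = 1.22257/2.22257 = 0.55007, β = 0.742.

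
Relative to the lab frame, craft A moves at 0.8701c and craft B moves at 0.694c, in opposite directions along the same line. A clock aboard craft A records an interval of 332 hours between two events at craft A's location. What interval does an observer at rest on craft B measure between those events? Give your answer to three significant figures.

Speed of craft A in craft B's frame: u = (v_A + v_B)/(1 + v_A v_B/c²) = (0.8701 + 0.694)/(1 + 0.8701×0.694) = 1.5641/1.6038494 = 0.97522; |u| = 0.97522c.
At |u| = 0.97522c, γ = (1 − 0.951054)^(−1/2) = 4.52.
The clock on craft A records proper time, so craft B measures Δt = γΔτ = 4.52 × 332 = 1500 hours.

1500 hours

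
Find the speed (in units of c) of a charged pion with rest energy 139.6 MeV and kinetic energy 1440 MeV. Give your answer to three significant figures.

γ = 1 + K/(mc²) = 1 + 1440/139.6 = 11.315.
β = √(1 − 1/γ²) = √(1 − 0.00781072) = √0.99218928 = 0.996.

0.996c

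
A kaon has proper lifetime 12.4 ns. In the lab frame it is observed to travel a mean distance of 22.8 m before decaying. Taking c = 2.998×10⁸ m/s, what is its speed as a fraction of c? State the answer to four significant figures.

Let x = d/(cτ) = 22.80 m / (2.998×10⁸ m/s × 1.240×10^-8 s) = 6.1331. Since d = βγcτ, x = βγ = β/√(1−β²).
Solving: β² = x²/(1+x²) = 37.6149/38.6149 = 0.974103, so β = 0.9870.

0.9870c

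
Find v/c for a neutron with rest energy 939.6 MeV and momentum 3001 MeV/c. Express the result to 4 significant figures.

pc/(mc²) = 3001/939.6 = 3.1939 = βγ = β/√(1−β²).
So β² = x²/(1 + x²) with x = 3.1939: x² = 10.201, β² = 10.201/11.201 = 0.910722, β = 0.9543.

0.9543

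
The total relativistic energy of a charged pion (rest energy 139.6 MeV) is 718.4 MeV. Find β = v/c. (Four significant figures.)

Total energy E = γmc² gives γ = 718.4/139.6 = 5.1461.
Hence β = √(1 − 1/γ²) = √(1 − 0.037761) = √0.962239 = 0.9809.

0.9809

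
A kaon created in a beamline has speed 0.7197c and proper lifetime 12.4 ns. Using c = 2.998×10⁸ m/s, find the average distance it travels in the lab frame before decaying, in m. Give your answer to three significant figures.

γ = 1/√(1 − β²) = 1/√(1 − 0.51796809) = 1/√0.48203191 = 1/0.694285 = 1.4403.
Lab-frame lifetime: Δt = γτ = 1.4403 × 12.4 ns = 17.86 ns.
Distance: d = vΔt = 0.7197 × 2.998×10⁸ m/s × 1.7860×10^-8 s = 3.85 m.

3.85 m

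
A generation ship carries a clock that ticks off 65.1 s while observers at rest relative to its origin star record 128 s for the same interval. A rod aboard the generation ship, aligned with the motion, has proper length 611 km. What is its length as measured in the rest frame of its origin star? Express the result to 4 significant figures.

γ = Δt/Δτ = 128/65.1 = 1.96621.
L = L₀/γ = 611/1.96621 = 310.8 km.

310.8 km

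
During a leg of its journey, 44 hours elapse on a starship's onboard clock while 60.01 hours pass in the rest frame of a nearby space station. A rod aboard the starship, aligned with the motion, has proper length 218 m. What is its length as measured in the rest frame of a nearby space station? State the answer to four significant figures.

From Δt = γΔτ: γ = 60.01/44 = 1.36386.
The rod contracts by the same γ: 218 m / 1.36386 = 159.8 m.

159.8 m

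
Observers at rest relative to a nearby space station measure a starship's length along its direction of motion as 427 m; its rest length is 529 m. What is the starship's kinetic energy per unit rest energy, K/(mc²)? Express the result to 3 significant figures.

0.239

γ = L₀/L = 529/427 = 1.23888.
Since K = (γ−1)mc², K/(mc²) = 1.23888 − 1 = 0.239.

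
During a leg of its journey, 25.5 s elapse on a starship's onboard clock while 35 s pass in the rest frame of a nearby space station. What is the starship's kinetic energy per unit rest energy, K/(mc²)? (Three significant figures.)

From Δt = γΔτ: γ = 35/25.5 = 1.37255.
Since K = (γ−1)mc², K/(mc²) = 1.37255 − 1 = 0.373.

0.373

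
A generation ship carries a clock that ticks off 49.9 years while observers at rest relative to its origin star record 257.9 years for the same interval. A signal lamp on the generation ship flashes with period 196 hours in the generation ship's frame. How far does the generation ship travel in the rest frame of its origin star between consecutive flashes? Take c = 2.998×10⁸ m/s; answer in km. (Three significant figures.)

γ = Δt/Δτ = 257.9/49.9 = 5.16834.
β = √(1 − 1/γ²) = 0.9811. Lab-frame period = γτ = 5.16834×196 hours = 1013 hours. Distance = βc × γτ = 0.9811 × 2.998×10⁸ m/s × 3646800 s = 1.0726×10^15 m = 1.07×10^12 km.

1.07×10^12 km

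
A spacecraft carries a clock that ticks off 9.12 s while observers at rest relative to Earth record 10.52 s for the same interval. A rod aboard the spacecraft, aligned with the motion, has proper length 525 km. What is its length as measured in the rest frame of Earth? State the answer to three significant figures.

γ = Δt/Δτ = 10.52/9.12 = 1.15351.
The rod contracts by the same γ: 525 km / 1.15351 = 455 km.

455 km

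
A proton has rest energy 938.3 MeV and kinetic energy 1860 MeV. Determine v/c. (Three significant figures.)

K = (γ−1)mc², so γ = 1 + 1860/938.3 = 2.9823.
Then v/c = √(1 − γ⁻²) = √(1 − 0.112434) = √0.887566 = 0.942.

0.942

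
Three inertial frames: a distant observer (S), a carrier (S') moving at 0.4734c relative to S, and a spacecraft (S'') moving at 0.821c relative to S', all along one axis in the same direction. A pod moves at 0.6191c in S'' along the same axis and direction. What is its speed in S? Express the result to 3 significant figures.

0.984c

Apply u = (u'+v)/(1+u'v) twice. Pod in the carrier frame: (0.6191+0.821)/(1+0.6191·0.821) = 1.4401/1.5082811 = 0.9548c.
That velocity, transformed to the rest frame of a distant observer: (0.9548+0.4734)/(1+0.9548·0.4734) = 1.4282/1.45200232 = 0.98361c.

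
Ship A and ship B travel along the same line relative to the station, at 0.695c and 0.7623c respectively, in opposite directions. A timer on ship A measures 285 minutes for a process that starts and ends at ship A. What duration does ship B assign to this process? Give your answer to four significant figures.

936.9 minutes

Transform ship A's velocity into ship B's frame: (0.695 + 0.7623)/(1 + 0.695·0.7623) = 1.4573/1.5297985, so the relative speed is 0.95261c.
γ for this relative speed: γ = 1/√(1 − 0.907466) = 3.2874.
Ship A's interval is proper; time dilation gives Δt_B = γΔτ = 3.2874 × 285 minutes = 936.9 minutes.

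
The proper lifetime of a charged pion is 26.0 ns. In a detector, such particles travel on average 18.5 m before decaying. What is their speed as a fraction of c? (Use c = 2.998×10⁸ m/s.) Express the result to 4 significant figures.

0.9215c

Let x = d/(cτ) = 18.50 m / (2.998×10⁸ m/s × 2.600×10^-8 s) = 2.3734. Since d = βγcτ, x = βγ = β/√(1−β²).
Solving: β² = x²/(1+x²) = 5.63303/6.63303 = 0.849239, so β = 0.9215.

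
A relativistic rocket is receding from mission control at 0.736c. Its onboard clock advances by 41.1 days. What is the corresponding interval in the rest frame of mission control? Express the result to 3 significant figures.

With β = 0.736, γ = 1/√(1 − 0.736²) = 1/√0.458304 = 1.4771.
Time dilation: Δt = γ·Δτ = 1.4771 × 41.1 = 60.7 days.

60.7 days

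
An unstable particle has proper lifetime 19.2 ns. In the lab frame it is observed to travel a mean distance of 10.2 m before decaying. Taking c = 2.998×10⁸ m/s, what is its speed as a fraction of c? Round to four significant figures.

0.8709c

Let x = d/(cτ) = 10.20 m / (2.998×10⁸ m/s × 1.920×10^-8 s) = 1.772. Since d = βγcτ, x = βγ = β/√(1−β²).
Solving: β² = x²/(1+x²) = 3.13998/4.13998 = 0.758453, so β = 0.8709.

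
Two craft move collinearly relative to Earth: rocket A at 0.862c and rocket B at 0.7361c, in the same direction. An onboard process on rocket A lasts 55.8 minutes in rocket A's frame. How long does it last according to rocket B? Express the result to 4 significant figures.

Speed of rocket A in rocket B's frame: u = (v_A − v_B)/(1 − v_A v_B/c²) = (0.862 − 0.7361)/(1 − 0.862×0.7361) = 0.1259/0.3654818 = 0.34448; |u| = 0.34448c.
γ for this relative speed: γ = 1/√(1 − 0.118666) = 1.0652.
The clock on rocket A records proper time, so rocket B measures Δt = γΔτ = 1.0652 × 55.8 = 59.44 minutes.

59.44 minutes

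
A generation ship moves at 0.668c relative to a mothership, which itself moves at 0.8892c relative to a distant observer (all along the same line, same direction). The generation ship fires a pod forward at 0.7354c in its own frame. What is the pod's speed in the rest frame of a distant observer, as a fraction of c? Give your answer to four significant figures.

0.9964c

Compose velocities in two stages. Stage 1 (into S'): u₁ = (0.7354+0.668)/(1+0.7354×0.668) = 0.94109.
Stage 2 (into S): u = (0.94109+0.8892)/(1+0.94109×0.8892) = 0.99645, so the speed is 0.9964c.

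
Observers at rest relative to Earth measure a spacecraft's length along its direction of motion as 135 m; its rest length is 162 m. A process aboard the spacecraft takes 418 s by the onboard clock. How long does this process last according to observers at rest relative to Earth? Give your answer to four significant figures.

501.6 s

From L = L₀/γ: γ = 162/135 = 1.2.
The same γ dilates the second interval: 1.2 × 418 s = 501.6 s.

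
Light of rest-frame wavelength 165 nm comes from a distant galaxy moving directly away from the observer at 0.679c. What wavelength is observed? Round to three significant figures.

377 nm

Relativistic Doppler for wavelength: λ_obs = λ_src · √((1+β)/(1−β)).
With β = 0.679: factor = √(1.679/0.321) = 2.287.
λ_obs = 165 × 2.287 = 377 nm.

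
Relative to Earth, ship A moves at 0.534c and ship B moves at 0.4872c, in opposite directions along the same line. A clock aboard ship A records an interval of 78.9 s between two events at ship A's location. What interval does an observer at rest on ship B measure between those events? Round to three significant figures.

135 s

Transform ship A's velocity into ship B's frame: (0.534 + 0.4872)/(1 + 0.534·0.4872) = 1.0212/1.2601648, so the relative speed is 0.81037c.
At |u| = 0.81037c, γ = (1 − 0.6567)^(−1/2) = 1.7067.
The clock on ship A records proper time, so ship B measures Δt = γΔτ = 1.7067 × 78.9 = 135 s.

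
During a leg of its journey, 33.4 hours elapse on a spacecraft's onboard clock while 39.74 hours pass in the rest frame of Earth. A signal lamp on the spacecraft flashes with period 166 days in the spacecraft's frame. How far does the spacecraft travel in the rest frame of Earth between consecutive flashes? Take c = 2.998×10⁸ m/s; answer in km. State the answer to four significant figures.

γ = Δt/Δτ = 39.74/33.4 = 1.18982.
β = √(1 − 1/γ²) = 0.54187. Lab-frame period = γτ = 1.18982×166 days = 197.51 days. Distance = βc × γτ = 0.54187 × 2.998×10⁸ m/s × 17064864 s = 2.7722×10^15 m = 2.772×10^12 km.

2.772×10^12 km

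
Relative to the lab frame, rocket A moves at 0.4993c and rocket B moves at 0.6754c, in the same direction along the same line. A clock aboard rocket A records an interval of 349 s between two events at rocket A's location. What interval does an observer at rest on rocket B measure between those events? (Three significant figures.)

The velocity of rocket A relative to rocket B is (0.4993 − 0.6754)c / (1 − 0.4993×0.6754) = −0.2657c; relative speed 0.2657c.
At |u| = 0.2657c, γ = (1 − 0.0705965)^(−1/2) = 1.0373.
The clock on rocket A records proper time, so rocket B measures Δt = γΔτ = 1.0373 × 349 = 362 s.

362 s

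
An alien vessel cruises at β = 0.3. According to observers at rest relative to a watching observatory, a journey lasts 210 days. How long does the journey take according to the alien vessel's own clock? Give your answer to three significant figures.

200 days

γ = 1/√(1 − β²) = 1/√(1 − 0.09) = 1/√0.91 = 1/0.953939 = 1.0483.
The alien vessel's clock runs slow as seen from a watching observatory, so Δτ = Δt/γ = 210/1.0483 = 200 days.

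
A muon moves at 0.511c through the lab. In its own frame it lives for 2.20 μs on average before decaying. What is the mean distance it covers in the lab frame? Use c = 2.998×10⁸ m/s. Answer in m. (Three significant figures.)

With β = 0.511, γ = 1/√(1 − 0.511²) = 1/√0.738879 = 1.1634.
Lab-frame lifetime: Δt = γτ = 1.1634 × 2.20 μs = 2.5595 μs.
Distance: d = vΔt = 0.511 × 2.998×10⁸ m/s × 2.5595×10^-6 s = 392 m.

392 m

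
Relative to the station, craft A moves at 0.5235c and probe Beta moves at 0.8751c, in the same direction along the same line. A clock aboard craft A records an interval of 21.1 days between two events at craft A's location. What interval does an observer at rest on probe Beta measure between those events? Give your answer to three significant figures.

27.7 days

Speed of craft A in probe Beta's frame: u = (v_A − v_B)/(1 − v_A v_B/c²) = (0.5235 − 0.8751)/(1 − 0.5235×0.8751) = −0.3516/0.54188515 = −0.64885; |u| = 0.64885c.
At |u| = 0.64885c, γ = (1 − 0.421006)^(−1/2) = 1.3142.
The clock on craft A records proper time, so probe Beta measures Δt = γΔτ = 1.3142 × 21.1 = 27.7 days.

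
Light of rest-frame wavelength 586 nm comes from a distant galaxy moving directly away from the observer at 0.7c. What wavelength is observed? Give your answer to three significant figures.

Relativistic Doppler for wavelength: λ_obs = λ_src · √((1+β)/(1−β)).
With β = 0.7: factor = √(1.7/0.3) = 2.3805.
λ_obs = 586 × 2.3805 = 1390 nm.

1390 nm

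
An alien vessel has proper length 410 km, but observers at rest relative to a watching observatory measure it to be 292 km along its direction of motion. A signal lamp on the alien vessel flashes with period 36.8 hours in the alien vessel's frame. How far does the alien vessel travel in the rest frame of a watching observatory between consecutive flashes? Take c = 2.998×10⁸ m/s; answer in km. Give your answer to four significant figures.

Length contraction gives γ = L₀/L = 410/292 = 1.40411.
β = √(1 − 1/γ²) = 0.70198. Lab-frame period = γτ = 1.40411×36.8 hours = 51.671 hours. Distance = βc × γτ = 0.70198 × 2.998×10⁸ m/s × 186015.6 s = 3.9148×10^13 m = 3.915×10^10 km.

3.915×10^10 km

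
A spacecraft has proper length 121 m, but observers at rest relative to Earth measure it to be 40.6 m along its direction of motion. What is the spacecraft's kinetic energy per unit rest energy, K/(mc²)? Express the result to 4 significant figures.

From L = L₀/γ: γ = 121/40.6 = 2.9803.
Since K = (γ−1)mc², K/(mc²) = 2.9803 − 1 = 1.980.

1.980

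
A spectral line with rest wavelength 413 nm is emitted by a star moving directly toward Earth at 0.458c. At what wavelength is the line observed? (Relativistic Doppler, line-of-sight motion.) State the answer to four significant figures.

Relativistic Doppler for wavelength: λ_obs = λ_src · √((1−β)/(1+β)).
With β = 0.458: factor = √(0.542/1.458) = 0.60971.
λ_obs = 413 × 0.60971 = 251.8 nm.

251.8 nm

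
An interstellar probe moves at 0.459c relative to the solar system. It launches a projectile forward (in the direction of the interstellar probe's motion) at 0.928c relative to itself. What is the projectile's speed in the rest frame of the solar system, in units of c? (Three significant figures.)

In units of c, u = (u' + v)/(1 + u'v) with u' = 0.928 and v = 0.459.
Numerator: 0.928 + 0.459 = 1.387. Denominator: 1 + (0.928)(0.459) = 1.425952.
u = 1.387/1.425952 = 0.97268, so the speed is 0.973c.

0.973c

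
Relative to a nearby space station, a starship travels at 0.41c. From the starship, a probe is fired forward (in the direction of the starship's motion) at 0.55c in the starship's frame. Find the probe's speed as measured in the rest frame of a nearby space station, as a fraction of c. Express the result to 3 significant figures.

0.783c

Relativistic velocity addition: u = (u' + v)/(1 + u'v/c²), with u' = 0.55c and v = 0.41c.
Numerator: 0.55 + 0.41 = 0.96. Denominator: 1 + (0.55)(0.41) = 1.2255.
u = 0.96/1.2255 = 0.78335, so the speed is 0.783c.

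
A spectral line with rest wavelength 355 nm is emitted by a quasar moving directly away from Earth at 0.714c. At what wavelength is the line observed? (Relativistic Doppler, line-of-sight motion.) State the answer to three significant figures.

Relativistic Doppler for wavelength: λ_obs = λ_src · √((1+β)/(1−β)).
With β = 0.714: factor = √(1.714/0.286) = 2.4481.
λ_obs = 355 × 2.4481 = 869 nm.

869 nm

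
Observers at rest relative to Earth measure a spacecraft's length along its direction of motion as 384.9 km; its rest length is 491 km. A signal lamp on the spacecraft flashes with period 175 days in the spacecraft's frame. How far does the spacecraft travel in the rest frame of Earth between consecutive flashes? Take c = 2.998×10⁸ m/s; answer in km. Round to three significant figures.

γ = L₀/L = 491/384.9 = 1.27566.
β = √(1 − 1/γ²) = 0.62088. Lab-frame period = γτ = 1.27566×175 days = 223.24 days. Distance = βc × γτ = 0.62088 × 2.998×10⁸ m/s × 19287936 s = 3.5903×10^15 m = 3.59×10^12 km.

3.59×10^12 km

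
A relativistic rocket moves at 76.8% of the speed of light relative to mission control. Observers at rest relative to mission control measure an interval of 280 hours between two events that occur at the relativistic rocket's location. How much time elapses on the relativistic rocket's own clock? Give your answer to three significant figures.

γ = 1/√(1 − β²) = 1/√(1 − 0.589824) = 1/√0.410176 = 1/0.64045 = 1.5614.
The relativistic rocket's clock runs slow as seen from mission control, so Δτ = Δt/γ = 280/1.5614 = 179 hours.

179 hours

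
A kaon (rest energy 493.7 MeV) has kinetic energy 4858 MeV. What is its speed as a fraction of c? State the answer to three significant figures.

0.996c

K = (γ−1)mc², so γ = 1 + 4858/493.7 = 10.84.
Then v/c = √(1 − γ⁻²) = √(1 − 0.00851023) = √0.99148977 = 0.996.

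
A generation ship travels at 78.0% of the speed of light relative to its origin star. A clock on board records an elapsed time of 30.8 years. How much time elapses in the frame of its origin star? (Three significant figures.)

49.2 years

With β = 0.78, γ = 1/√(1 − 0.78²) = 1/√0.3916 = 1.598.
The onboard clock measures proper time, so the interval in the rest frame of its origin star is dilated: Δt = γ·Δτ = 1.598 × 30.8 years = 49.2 years.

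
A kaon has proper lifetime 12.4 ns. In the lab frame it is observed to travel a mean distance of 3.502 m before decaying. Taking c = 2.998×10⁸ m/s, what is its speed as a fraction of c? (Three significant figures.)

d = βγcτ ⇒ βγ = d/(cτ) = 3.502 m / (3.71752 m) = 0.94203.
β = (βγ)/√(1+(βγ)²) = 0.94203/√1.887421 = 0.686.

0.686c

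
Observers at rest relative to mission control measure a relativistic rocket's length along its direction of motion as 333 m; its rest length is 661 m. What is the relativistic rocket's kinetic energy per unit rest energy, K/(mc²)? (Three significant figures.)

γ = L₀/L = 661/333 = 1.98498.
K/(mc²) = γ − 1 = 1.98498 − 1 = 0.985.

0.985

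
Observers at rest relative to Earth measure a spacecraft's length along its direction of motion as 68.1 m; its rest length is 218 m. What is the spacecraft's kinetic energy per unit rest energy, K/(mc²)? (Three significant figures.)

2.20

From L = L₀/γ: γ = 218/68.1 = 3.20117.
K/(mc²) = γ − 1 = 3.20117 − 1 = 2.20.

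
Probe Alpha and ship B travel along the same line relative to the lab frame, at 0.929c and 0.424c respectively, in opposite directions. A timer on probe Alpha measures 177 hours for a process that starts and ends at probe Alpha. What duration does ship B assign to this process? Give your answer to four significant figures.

736.1 hours

Transform probe Alpha's velocity into ship B's frame: (0.929 + 0.424)/(1 + 0.929·0.424) = 1.353/1.393896, so the relative speed is 0.97066c.
γ for this relative speed: γ = 1/√(1 − 0.942181) = 4.1588.
Probe Alpha's interval is proper; time dilation gives Δt_B = γΔτ = 4.1588 × 177 hours = 736.1 hours.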